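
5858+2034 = 7892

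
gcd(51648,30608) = 16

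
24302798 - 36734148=-12431350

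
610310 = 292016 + 318294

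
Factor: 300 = 2^2 * 3^1 * 5^2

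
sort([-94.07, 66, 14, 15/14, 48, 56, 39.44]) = [-94.07, 15/14, 14, 39.44, 48, 56, 66]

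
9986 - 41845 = -31859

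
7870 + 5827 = 13697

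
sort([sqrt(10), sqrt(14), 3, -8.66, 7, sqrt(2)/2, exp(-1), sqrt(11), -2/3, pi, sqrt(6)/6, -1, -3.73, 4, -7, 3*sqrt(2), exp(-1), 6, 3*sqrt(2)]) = [-8.66, -7, -3.73, -1, -2/3, exp(-1), exp(-1), sqrt(6)/6, sqrt(2)/2, 3, pi, sqrt(10), sqrt(11), sqrt(14), 4, 3*sqrt(2), 3*sqrt(2), 6, 7]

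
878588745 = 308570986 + 570017759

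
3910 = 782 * 5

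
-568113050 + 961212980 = 393099930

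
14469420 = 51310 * 282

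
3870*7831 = 30305970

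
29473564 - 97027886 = -67554322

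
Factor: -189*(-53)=3^3*7^1*53^1=10017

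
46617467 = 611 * 76297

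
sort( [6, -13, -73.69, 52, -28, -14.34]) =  [-73.69, -28, -14.34, -13, 6, 52]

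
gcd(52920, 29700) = 540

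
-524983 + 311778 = -213205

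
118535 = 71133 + 47402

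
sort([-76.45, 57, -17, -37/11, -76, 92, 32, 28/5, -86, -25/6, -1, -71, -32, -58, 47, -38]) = [-86, -76.45, -76, -71, -58, -38, -32, -17, -25/6, -37/11, -1, 28/5, 32, 47, 57, 92]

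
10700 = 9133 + 1567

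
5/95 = 1/19 ≈ 0.0526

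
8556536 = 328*26087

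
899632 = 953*944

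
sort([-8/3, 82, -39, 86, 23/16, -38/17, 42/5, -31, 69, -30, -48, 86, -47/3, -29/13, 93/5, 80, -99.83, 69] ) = [-99.83, -48, -39, -31, -30, -47/3, -8/3, -38/17, -29/13, 23/16, 42/5, 93/5, 69, 69, 80, 82, 86, 86] 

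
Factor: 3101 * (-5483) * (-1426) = 2^1 * 7^1 * 23^1 * 31^1 * 443^1 * 5483^1 = 24245968558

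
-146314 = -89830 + -56484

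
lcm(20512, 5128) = 20512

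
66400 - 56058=10342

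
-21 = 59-80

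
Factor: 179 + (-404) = -1*3^2*5^2 = -225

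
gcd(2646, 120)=6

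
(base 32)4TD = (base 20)CBH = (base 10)5037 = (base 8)11655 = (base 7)20454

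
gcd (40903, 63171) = 1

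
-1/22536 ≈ -0.0000444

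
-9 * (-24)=216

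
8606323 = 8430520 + 175803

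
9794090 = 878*11155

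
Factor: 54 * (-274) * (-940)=2^4 * 3^3 * 5^1 * 47^1 * 137^1=13908240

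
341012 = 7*48716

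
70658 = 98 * 721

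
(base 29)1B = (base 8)50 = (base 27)1D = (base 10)40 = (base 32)18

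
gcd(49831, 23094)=1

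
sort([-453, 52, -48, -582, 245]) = [-582, -453, -48, 52, 245]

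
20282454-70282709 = -50000255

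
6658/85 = 78+28/85 ≈ 78.33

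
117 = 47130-47013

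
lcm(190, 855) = 1710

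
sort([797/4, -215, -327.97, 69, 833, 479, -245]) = [-327.97, -245, -215, 69, 797/4, 479, 833]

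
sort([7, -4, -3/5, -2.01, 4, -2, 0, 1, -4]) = [-4, -4, -2.01, -2, -3/5, 0, 1, 4, 7]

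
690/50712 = 115/8452 ≈ 0.0136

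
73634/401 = 183 + 251/401≈183.63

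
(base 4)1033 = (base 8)117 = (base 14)59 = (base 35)29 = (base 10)79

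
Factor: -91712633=-1 * 271^1 * 338423^1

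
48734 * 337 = 16423358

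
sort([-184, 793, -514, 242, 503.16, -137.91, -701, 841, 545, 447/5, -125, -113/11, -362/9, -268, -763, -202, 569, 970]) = [-763, -701, -514, -268, -202, -184, -137.91, -125, -362/9, -113/11, 447/5, 242, 503.16, 545, 569, 793, 841, 970]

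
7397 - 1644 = 5753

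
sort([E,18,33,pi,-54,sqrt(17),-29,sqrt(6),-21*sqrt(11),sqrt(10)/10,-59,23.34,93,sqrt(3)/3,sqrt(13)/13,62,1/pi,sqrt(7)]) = [-21*sqrt(11),-59,-54,-29,sqrt(13)/13,sqrt(10)/10,1/pi,sqrt(3)/3,sqrt(6),sqrt(7),E,pi,sqrt(17),18,23.34,33,62,93]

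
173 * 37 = 6401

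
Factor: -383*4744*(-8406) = 2^4*3^2*383^1*467^1*593^1 = 15273298512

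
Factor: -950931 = -1*3^2*19^1*67^1*83^1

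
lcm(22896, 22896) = 22896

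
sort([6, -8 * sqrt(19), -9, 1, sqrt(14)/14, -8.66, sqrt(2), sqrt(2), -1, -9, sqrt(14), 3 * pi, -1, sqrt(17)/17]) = [-8 * sqrt(19), -9, -9, -8.66, -1, -1, sqrt(17)/17, sqrt(14)/14, 1, sqrt(2), sqrt(2), sqrt(14), 6, 3 * pi]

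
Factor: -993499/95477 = -1*13^1*307^(-1)*311^(-1)*76423^1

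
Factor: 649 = 11^1*59^1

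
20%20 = 0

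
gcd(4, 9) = 1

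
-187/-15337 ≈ 0.0122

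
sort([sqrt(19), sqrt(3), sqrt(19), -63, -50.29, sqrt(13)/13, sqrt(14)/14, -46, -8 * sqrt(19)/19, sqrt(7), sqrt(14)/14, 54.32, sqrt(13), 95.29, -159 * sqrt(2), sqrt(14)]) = [-159 * sqrt(2), -63, -50.29, -46, -8 * sqrt(19)/19, sqrt(14)/14, sqrt(14)/14, sqrt(13)/13, sqrt(3), sqrt(7), sqrt(13), sqrt(14), sqrt(19), sqrt(19), 54.32, 95.29]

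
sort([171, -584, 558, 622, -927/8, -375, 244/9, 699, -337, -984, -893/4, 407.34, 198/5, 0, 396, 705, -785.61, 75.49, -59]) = [-984, -785.61, -584, -375, -337, -893/4, -927/8, -59, 0, 244/9, 198/5, 75.49, 171, 396, 407.34, 558, 622, 699, 705]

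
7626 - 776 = 6850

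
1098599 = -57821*(-19)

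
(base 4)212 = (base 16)26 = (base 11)35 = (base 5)123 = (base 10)38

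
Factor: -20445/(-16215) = 23^(-1) * 29^1 = 29/23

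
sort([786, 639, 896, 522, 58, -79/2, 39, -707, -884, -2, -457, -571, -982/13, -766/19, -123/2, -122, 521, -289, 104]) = [-884, -707, -571, -457, -289, -122, -982/13, -123/2, -766/19, -79/2, -2, 39, 58, 104, 521, 522, 639, 786, 896]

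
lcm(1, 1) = 1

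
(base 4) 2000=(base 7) 242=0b10000000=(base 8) 200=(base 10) 128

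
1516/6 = 252 + 2/3 ≈ 252.67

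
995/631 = 1 + 364/631 ≈ 1.58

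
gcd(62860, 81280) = 20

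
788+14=802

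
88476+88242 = 176718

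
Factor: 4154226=2^1*3^1*692371^1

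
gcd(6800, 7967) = 1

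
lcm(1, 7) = 7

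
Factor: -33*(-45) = 3^3*5^1*11^1 = 1485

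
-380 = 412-792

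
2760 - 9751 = -6991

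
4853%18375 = 4853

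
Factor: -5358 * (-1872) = 2^5 * 3^3 * 13^1 * 19^1 * 47^1 = 10030176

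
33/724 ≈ 0.0456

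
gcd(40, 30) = 10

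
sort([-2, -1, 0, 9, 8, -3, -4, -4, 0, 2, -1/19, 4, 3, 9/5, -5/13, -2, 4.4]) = [-4, -4, -3, -2, -2, -1, -5/13, -1/19, 0, 0, 9/5, 2, 3, 4, 4.4, 8, 9]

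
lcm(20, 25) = 100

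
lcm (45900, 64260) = 321300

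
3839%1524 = 791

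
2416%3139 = 2416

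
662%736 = 662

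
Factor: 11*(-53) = -1*11^1*53^1 = -583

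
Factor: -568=-1*2^3*71^1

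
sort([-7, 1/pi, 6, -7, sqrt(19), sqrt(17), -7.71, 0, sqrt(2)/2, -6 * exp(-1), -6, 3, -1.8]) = [-7.71, -7, -7, -6, -6 * exp(-1), -1.8, 0, 1/pi, sqrt(2)/2, 3, sqrt(17), sqrt(19), 6]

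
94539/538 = 175 + 389/538 ≈ 175.72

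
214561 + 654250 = 868811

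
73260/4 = 18315 = 18315.00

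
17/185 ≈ 0.0919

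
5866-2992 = 2874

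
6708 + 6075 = 12783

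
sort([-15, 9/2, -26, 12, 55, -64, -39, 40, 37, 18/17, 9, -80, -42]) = [-80, -64, -42, -39, -26, -15, 18/17, 9/2, 9, 12, 37, 40, 55]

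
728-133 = 595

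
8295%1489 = 850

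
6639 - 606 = 6033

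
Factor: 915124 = 2^2*7^3*23^1*29^1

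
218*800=174400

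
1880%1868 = 12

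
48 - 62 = -14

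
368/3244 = 92/811 ≈ 0.113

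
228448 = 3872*59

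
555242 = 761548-206306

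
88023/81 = 1086+19/27 ≈ 1086.70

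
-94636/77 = -1229 - 3/77 ≈ -1229.04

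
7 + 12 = 19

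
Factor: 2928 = 2^4 * 3^1 * 61^1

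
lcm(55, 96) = 5280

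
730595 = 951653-221058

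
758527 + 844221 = 1602748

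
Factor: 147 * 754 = 2^1 * 3^1 * 7^2 * 13^1 * 29^1 = 110838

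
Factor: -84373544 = -1*2^3*10546693^1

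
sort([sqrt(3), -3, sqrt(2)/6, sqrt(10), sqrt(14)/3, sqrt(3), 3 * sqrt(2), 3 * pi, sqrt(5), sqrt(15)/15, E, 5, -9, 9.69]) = [-9, -3, sqrt(2)/6, sqrt(15)/15, sqrt(14)/3, sqrt(3), sqrt(3), sqrt(5), E, sqrt(10), 3 * sqrt(2), 5, 3 * pi, 9.69]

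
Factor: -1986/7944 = -1*2^(-2) = -1/4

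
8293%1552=533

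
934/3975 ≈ 0.235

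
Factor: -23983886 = -1 * 2^1 * 11991943^1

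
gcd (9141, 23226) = 3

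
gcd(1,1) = 1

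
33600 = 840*40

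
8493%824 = 253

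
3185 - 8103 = -4918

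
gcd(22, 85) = 1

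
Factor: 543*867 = 3^2*17^2*181^1 = 470781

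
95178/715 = 133+83/715≈133.12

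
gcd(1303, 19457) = 1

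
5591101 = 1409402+4181699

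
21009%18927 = 2082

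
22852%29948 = 22852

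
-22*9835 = -216370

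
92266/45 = 2050 + 16/45 ≈ 2050.36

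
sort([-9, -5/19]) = [-9, -5/19]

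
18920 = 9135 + 9785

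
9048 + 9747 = 18795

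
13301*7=93107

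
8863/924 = 9+547/924 ≈ 9.59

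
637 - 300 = 337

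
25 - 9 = 16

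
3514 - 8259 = -4745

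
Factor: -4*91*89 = -1*2^2*7^1*13^1*89^1 = -32396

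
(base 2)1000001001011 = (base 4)1001023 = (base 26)64b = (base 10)4171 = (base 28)58r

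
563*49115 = 27651745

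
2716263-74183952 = -71467689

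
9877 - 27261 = -17384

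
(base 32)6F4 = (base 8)14744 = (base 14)25B6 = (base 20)GB8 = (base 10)6628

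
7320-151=7169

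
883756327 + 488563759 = 1372320086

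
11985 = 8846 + 3139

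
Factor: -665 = -1*5^1*7^1*19^1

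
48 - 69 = -21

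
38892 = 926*42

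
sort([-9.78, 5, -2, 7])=[-9.78, -2, 5, 7]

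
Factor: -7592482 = -1*2^1*3796241^1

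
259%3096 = 259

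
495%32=15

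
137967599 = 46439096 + 91528503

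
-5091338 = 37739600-42830938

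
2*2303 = 4606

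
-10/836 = -5/418 ≈ -0.0120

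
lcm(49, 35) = 245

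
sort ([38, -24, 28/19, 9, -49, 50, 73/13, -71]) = [-71, -49, -24, 28/19, 73/13, 9, 38, 50]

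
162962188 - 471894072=-308931884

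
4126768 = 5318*776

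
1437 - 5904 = -4467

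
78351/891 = 87 + 278/297 ≈ 87.94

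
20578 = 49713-29135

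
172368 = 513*336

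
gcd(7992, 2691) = 9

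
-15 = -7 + -8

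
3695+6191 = 9886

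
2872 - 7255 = -4383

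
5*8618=43090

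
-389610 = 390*(-999)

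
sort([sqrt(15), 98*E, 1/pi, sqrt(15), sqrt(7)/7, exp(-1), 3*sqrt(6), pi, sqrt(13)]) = [1/pi, exp(-1), sqrt(7)/7, pi, sqrt(13), sqrt(15), sqrt(15), 3*sqrt(6), 98*E]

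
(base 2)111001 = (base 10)57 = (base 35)1m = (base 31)1q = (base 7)111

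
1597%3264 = 1597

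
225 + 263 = 488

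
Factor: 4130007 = 3^1*7^1*193^1*1019^1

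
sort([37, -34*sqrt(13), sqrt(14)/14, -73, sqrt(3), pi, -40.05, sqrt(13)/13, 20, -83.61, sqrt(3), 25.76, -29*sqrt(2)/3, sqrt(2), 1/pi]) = [-34*sqrt(13), -83.61, -73, -40.05, -29*sqrt(2)/3, sqrt(14)/14, sqrt(13)/13, 1/pi, sqrt(2), sqrt(3), sqrt(3), pi, 20, 25.76, 37]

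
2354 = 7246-4892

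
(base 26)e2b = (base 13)444b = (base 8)22467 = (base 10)9527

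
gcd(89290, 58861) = 1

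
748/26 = 374/13 ≈ 28.77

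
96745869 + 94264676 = 191010545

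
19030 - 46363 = -27333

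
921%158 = 131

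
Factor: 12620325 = 3^1*5^2*191^1*881^1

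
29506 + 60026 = 89532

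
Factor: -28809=-1*3^3*11^1*97^1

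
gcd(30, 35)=5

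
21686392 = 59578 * 364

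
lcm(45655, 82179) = 410895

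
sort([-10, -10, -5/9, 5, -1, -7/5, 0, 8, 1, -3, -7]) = [-10, -10, -7, -3, -7/5, -1, -5/9, 0, 1, 5, 8]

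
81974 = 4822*17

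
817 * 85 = 69445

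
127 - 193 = -66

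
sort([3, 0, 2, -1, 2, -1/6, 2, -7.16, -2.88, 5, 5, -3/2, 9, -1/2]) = [-7.16, -2.88, -3/2, -1, -1/2, -1/6, 0, 2, 2, 2, 3, 5, 5, 9]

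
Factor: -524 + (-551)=-1*5^2*43^1=-1075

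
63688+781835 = 845523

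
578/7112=289/3556 ≈ 0.0813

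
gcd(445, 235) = 5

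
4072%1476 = 1120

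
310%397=310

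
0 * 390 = 0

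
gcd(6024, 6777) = 753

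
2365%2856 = 2365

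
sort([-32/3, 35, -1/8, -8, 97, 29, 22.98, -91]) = [-91, -32/3, -8, -1/8, 22.98, 29, 35, 97]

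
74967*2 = 149934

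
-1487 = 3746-5233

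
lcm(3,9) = 9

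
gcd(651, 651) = 651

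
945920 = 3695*256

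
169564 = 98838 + 70726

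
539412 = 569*948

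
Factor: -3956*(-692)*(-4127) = -1*2^4*23^1*43^1*173^1*4127^1 = -11297877104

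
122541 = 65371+57170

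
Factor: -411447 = -1 * 3^1 * 23^1 * 67^1 * 89^1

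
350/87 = 4+2/87 ≈ 4.02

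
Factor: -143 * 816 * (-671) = 2^4 * 3^1 * 11^2 * 13^1 * 17^1 * 61^1 = 78297648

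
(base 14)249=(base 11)386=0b111001001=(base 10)457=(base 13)292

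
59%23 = 13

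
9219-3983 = 5236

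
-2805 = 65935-68740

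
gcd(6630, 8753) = 1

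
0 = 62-62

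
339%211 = 128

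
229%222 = 7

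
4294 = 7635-3341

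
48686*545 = 26533870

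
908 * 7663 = 6958004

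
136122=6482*21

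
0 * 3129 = 0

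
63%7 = 0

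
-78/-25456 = 39/12728 ≈ 0.00306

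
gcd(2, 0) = 2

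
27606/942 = 4601/157≈29.31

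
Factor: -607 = -1*607^1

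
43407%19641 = 4125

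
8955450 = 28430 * 315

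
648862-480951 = 167911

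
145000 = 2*72500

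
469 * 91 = 42679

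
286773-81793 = 204980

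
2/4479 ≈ 0.000447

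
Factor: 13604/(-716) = -1 * 19^1 = -19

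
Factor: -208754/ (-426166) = 7^1*31^1*443^ (-1) = 217/443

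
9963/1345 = 7 + 548/1345 ≈ 7.41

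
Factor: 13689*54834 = 2^1*3^5*13^3*19^1*37^1 = 750622626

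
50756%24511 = 1734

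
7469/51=146+23/51 ≈ 146.45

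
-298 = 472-770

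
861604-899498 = -37894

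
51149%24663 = 1823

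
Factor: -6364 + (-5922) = -1*2^1*6143^1 = -12286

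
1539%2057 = 1539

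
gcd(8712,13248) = 72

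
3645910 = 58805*62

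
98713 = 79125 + 19588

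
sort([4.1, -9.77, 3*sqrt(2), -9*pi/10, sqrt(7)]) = [-9.77, -9*pi/10, sqrt(7), 4.1, 3*sqrt(2)]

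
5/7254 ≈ 0.000689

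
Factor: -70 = -1*2^1*5^1*7^1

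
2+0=2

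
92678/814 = 46339/407 ≈ 113.86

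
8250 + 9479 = 17729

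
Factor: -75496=-1*2^3*9437^1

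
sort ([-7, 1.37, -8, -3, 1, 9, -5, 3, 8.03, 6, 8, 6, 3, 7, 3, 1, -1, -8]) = [-8, -8, -7, -5, -3, -1, 1, 1, 1.37, 3, 3, 3, 6, 6, 7, 8, 8.03, 9]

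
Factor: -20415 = -1*3^1*5^1*1361^1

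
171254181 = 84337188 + 86916993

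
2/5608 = 1/2804 ≈ 0.000357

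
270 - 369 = -99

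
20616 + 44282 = 64898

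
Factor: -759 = -1 * 3^1 * 11^1 * 23^1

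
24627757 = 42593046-17965289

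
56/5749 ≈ 0.00974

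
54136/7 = 7733+5/7 ≈ 7733.71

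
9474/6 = 1579 = 1579.00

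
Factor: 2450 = 2^1*5^2*7^2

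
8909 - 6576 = 2333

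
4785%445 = 335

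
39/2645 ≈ 0.0147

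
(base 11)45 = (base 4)301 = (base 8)61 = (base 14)37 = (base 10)49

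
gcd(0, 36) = 36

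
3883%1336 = 1211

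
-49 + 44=-5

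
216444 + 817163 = 1033607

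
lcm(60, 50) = 300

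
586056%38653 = 6261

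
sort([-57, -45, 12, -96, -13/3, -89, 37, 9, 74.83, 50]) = [-96, -89, -57, -45, -13/3, 9, 12, 37, 50, 74.83]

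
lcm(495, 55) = 495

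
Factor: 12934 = 2^1*29^1*223^1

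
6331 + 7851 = 14182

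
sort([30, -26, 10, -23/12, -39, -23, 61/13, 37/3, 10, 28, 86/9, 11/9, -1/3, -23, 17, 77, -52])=[-52, -39, -26, -23, -23, -23/12, -1/3, 11/9, 61/13, 86/9, 10, 10, 37/3, 17, 28, 30, 77]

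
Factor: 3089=3089^1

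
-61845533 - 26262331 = -88107864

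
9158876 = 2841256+6317620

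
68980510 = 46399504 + 22581006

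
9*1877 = 16893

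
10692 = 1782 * 6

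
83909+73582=157491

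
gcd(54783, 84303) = 9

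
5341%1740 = 121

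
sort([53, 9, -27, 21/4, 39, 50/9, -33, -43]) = [-43, -33, -27, 21/4, 50/9, 9, 39, 53]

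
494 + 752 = 1246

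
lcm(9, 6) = 18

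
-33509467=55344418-88853885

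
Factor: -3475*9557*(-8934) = 2^1*3^1*5^2*19^1*139^1*503^1*1489^1 = 296703277050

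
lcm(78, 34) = 1326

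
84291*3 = 252873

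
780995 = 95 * 8221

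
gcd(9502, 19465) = 1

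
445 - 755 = -310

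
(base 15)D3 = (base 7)402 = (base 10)198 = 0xC6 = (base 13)123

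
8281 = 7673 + 608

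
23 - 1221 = -1198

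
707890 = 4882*145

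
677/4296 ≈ 0.158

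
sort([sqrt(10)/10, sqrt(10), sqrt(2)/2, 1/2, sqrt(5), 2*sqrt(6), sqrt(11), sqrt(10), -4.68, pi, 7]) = [-4.68, sqrt(10)/10, 1/2, sqrt(2)/2, sqrt(5), pi, sqrt(10), sqrt(10), sqrt(11), 2*sqrt(6), 7]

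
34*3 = 102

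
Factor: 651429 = 3^3 * 23^1 * 1049^1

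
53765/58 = 926+57/58 ≈ 926.98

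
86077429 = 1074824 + 85002605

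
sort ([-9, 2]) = [-9, 2]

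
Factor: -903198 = -1*2^1*3^1*150533^1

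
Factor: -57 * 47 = -1 * 3^1 * 19^1 * 47^1 = -2679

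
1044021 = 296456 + 747565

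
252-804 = -552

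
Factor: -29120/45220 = -1*2^4*13^1*17^(-1)*19^(-1) = -208/323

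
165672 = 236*702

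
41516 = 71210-29694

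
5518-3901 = 1617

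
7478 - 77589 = -70111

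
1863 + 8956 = 10819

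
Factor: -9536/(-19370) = 2^5*5^(-1)*13^(-1) = 32/65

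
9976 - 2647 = 7329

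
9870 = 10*987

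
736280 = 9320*79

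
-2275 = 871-3146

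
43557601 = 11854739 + 31702862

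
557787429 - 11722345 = 546065084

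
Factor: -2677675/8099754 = -1 * 2^(-1) * 3^(-1) * 5^2 * 7^1 * 11^1 * 107^1 * 103843^(-1) = -205975/623058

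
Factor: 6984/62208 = 2^(-5)*3^(-3)*97^1 = 97/864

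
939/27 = 34+7/9 ≈ 34.78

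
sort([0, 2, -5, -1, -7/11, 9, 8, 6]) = [-5, -1, -7/11, 0, 2, 6, 8, 9]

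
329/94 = 7/2 = 3.50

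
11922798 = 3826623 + 8096175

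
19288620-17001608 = 2287012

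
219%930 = 219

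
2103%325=153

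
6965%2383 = 2199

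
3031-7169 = -4138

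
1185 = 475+710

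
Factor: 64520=2^3*5^1*1613^1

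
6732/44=153=153.00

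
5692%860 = 532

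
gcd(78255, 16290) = 45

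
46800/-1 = -46800 = -46800.00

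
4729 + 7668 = 12397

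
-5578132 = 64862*(-86)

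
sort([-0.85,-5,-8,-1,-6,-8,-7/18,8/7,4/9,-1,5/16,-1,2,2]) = [-8,-8,-6,-5,-1,-1,-1,-0.85,-7/18,5/16,4/9,8/7,2,2]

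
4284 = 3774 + 510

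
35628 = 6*5938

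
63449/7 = 9064 + 1/7 ≈ 9064.14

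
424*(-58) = -24592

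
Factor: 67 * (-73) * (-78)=2^1 * 3^1 * 13^1 * 67^1 * 73^1=381498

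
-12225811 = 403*(-30337)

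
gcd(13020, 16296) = 84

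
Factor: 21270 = 2^1*3^1*5^1*709^1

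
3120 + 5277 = 8397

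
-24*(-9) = 216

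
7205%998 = 219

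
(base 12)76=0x5a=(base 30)30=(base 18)50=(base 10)90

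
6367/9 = 707 + 4/9 ≈ 707.44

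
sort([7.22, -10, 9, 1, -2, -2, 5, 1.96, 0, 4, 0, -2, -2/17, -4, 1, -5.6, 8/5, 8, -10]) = [-10, -10, -5.6, -4, -2, -2, -2, -2/17, 0, 0, 1, 1, 8/5, 1.96, 4, 5, 7.22, 8, 9]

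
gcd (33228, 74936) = 4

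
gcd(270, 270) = 270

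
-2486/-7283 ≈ 0.341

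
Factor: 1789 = 1789^1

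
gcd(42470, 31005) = 5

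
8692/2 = 4346 = 4346.00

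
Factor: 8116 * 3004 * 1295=2^4 * 5^1 * 7^1 * 37^1 * 751^1 * 2029^1=31572700880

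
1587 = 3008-1421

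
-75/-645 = 5/43 ≈ 0.116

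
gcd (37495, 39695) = 5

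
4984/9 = 553 + 7/9 ≈ 553.78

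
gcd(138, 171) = 3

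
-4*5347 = -21388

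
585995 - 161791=424204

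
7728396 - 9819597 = -2091201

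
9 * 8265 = 74385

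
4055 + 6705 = 10760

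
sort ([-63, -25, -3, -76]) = [-76, -63, -25, -3]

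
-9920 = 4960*(-2) 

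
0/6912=0=0.00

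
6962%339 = 182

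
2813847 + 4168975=6982822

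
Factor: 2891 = 7^2 * 59^1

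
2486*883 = 2195138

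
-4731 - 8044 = -12775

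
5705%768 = 329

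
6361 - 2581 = 3780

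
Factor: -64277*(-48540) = 2^2*3^1*5^1*17^1*19^1*199^1*809^1 = 3120005580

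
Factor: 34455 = 3^1 * 5^1 * 2297^1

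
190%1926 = 190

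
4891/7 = 698 + 5/7 ≈ 698.71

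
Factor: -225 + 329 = 2^3*13^1 = 104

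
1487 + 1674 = 3161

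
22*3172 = 69784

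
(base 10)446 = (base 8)676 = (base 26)h4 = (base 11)376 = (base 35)cq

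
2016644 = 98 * 20578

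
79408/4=19852=19852.00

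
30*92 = 2760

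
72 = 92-20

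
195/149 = 1+46/149 ≈ 1.31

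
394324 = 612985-218661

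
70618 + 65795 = 136413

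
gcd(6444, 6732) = 36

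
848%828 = 20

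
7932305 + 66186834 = 74119139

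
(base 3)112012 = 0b101111111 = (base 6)1435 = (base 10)383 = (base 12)27b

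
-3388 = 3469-6857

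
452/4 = 113 = 113.00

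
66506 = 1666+64840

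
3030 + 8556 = 11586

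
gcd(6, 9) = 3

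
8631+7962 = 16593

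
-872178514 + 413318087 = -458860427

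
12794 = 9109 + 3685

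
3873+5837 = 9710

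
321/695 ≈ 0.462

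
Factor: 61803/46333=3^4 * 109^1 * 6619^(-1)=8829/6619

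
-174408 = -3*58136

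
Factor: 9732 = 2^2 * 3^1 * 811^1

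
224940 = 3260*69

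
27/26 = 1 + 1/26 ≈ 1.04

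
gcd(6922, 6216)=2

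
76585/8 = 9573 + 1/8 ≈ 9573.13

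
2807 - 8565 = -5758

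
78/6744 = 13/1124 ≈ 0.0116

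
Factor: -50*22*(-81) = 2^2*3^4*5^2*11^1 = 89100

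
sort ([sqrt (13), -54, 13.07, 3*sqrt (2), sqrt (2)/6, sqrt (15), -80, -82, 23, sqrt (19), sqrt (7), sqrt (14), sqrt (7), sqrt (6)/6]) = [-82, -80, -54, sqrt (2)/6, sqrt (6)/6, sqrt (7), sqrt (7), sqrt (13), sqrt (14), sqrt (15), 3*sqrt (2), sqrt (19), 13.07, 23]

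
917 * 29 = 26593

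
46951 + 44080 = 91031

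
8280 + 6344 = 14624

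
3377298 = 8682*389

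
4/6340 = 1/1585 ≈ 0.000631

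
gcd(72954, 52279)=1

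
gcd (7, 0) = 7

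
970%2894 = 970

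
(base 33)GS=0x22C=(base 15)271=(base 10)556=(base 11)466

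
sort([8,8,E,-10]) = [-10,E,8,8]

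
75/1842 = 25/614 ≈ 0.0407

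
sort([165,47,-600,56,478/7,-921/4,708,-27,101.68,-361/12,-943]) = [-943,-600,-921/4,-361/12,-27,47,56,478/7,101.68,165,708]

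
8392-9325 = -933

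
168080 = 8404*20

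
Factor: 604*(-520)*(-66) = 2^6*3^1*5^1*11^1*13^1*151^1 = 20729280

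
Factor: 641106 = 2^1 * 3^2 * 35617^1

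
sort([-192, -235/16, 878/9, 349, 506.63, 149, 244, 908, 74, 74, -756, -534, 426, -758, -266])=[-758, -756, -534, -266, -192, -235/16, 74, 74, 878/9, 149, 244, 349, 426, 506.63, 908]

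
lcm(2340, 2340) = 2340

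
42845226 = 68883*622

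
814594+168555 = 983149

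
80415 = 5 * 16083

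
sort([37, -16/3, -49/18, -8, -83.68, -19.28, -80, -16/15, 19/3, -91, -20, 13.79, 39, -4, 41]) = [-91, -83.68, -80, -20, -19.28, -8, -16/3, -4, -49/18, -16/15, 19/3, 13.79, 37, 39, 41]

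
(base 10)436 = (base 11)367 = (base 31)e2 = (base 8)664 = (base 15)1e1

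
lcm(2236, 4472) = 4472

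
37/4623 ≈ 0.00800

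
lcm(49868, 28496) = 199472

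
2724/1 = 2724 = 2724.00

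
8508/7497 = 1 + 337/2499 ≈ 1.13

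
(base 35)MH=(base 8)1423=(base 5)11122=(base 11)656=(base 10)787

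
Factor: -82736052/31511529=-1 * 2^2 * 3^(-1) * 197^(-1) * 227^1 * 2539^(-1) * 4339^1=-3939812/1500549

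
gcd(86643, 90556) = 1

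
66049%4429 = 4043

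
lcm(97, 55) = 5335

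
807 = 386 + 421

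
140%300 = 140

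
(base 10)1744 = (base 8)3320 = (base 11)1346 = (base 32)1mg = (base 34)1ha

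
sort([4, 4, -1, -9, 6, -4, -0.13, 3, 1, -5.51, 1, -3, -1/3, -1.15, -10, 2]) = [-10, -9, -5.51, -4, -3, -1.15, -1, -1/3, -0.13, 1, 1, 2, 3, 4, 4, 6]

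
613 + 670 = 1283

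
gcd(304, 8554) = 2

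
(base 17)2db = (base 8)1452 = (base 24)19i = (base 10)810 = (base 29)rr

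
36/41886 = 2/2327 ≈ 0.000859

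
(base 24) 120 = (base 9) 763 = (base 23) 143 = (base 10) 624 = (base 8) 1160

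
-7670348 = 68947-7739295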